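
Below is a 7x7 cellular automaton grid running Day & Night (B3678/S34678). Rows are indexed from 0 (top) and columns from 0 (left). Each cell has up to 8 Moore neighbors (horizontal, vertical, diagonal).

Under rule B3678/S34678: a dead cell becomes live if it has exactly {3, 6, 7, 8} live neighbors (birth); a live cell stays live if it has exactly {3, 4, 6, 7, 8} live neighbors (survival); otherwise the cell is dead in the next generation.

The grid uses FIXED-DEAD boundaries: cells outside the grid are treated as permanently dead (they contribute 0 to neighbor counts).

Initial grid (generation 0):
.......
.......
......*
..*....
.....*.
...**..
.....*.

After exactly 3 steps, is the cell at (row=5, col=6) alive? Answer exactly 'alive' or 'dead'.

Simulating step by step:
Generation 0 (given above): 6 live cells
Generation 1: 5 live cells
.......
.......
.......
.......
...**..
....**.
....*..
Generation 2: 5 live cells
.......
.......
.......
.......
....**.
....**.
.....*.
Generation 3: 6 live cells
.......
.......
.......
.......
....**.
....***
....*..

Cell (5,6) at generation 3: 1 -> alive

Answer: alive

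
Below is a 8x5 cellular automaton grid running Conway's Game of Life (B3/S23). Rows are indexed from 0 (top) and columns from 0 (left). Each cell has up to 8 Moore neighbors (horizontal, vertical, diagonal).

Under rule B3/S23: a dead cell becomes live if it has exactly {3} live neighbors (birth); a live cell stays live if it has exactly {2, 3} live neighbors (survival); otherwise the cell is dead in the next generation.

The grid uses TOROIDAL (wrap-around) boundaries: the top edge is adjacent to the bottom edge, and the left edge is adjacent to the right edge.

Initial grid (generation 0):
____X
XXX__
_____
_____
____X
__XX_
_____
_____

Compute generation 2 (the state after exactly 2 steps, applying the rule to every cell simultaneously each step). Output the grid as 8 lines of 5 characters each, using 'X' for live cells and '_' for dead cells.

Answer: XX___
__X__
XX___
_____
_____
_____
_____
_____

Derivation:
Simulating step by step:
Generation 0 (given above): 7 live cells
Generation 1: 7 live cells
XX___
XX___
_X___
_____
___X_
___X_
_____
_____
Generation 2: 5 live cells
(generation 2 grid is the final answer)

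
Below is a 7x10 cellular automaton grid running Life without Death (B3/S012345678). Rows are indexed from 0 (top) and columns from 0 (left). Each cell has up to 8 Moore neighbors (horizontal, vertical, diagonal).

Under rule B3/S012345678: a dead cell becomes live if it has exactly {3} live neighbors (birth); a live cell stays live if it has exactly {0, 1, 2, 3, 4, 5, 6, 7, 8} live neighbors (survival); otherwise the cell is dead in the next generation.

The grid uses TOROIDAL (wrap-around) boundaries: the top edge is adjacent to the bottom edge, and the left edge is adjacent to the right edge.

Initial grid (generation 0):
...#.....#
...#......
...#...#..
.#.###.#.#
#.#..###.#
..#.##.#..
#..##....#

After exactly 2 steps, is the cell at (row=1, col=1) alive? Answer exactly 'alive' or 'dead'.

Simulating step by step:
Generation 0 (given above): 25 live cells
Generation 1: 34 live cells
#.##.....#
..###.....
...#..###.
.#.###.#.#
#.#..###.#
..#.##.#..
#.####..##
Generation 2: 41 live cells
#.##.#..##
.####..###
...#..###.
.#.###.#.#
#.#..###.#
..#.##.#..
#.#####.##

Cell (1,1) at generation 2: 1 -> alive

Answer: alive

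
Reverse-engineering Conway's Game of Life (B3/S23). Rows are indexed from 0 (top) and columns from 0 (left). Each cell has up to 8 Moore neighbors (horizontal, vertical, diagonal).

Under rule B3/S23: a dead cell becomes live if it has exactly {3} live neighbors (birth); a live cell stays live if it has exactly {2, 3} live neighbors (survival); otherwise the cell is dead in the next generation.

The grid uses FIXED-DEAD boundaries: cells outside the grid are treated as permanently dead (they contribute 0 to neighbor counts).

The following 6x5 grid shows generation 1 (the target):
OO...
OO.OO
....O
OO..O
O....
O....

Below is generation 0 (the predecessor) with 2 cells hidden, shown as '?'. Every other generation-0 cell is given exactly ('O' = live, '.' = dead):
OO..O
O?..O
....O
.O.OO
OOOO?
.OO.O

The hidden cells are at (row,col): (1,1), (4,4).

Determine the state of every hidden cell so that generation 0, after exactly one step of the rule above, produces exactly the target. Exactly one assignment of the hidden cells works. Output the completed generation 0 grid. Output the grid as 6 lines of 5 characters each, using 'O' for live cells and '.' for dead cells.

Hidden generation-0 cells (in order): (1,1), (4,4).
A hidden cell only influences target cells in its own 3x3 neighborhood. Try each of the 2^2 = 4 assignments, step the completed generation 0 forward once under B3/S23, and compare with the target:
  (1,1)=. (4,4)=. -> step reproduces the target at every cell -> ACCEPT
  (1,1)=. (4,4)=O -> step gives (3,4)='.' but target has 'O' -> reject
  (1,1)=O (4,4)=. -> step gives (2,0)='O' but target has '.' -> reject
  (1,1)=O (4,4)=O -> step gives (2,0)='O' but target has '.' -> reject
Unique solution: (1,1)=dead, (4,4)=dead.
Check: live-neighbor counts of every cell in the completed generation 0:
22121
23132
22243
33543
35654
34441
Applying B3/S23 to generation 0 with these counts gives:
OO...
OO.OO
....O
OO..O
O....
O....
which matches the target exactly.

Answer: OO..O
O...O
....O
.O.OO
OOOO.
.OO.O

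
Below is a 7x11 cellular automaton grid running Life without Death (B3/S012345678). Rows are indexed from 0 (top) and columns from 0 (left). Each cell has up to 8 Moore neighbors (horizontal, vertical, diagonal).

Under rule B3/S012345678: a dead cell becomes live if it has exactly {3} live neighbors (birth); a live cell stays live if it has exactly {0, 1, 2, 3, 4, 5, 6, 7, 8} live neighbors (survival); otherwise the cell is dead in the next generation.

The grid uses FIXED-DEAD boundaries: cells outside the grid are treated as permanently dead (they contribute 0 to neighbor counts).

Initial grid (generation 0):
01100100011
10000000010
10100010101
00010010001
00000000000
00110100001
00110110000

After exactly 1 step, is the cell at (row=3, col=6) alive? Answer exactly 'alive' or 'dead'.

Answer: alive

Derivation:
Simulating step by step:
Generation 0 (given above): 23 live cells
Generation 1: 33 live cells
01100100011
10100000110
11100011101
00010011011
00111000000
00110110001
00110110000

Cell (3,6) at generation 1: 1 -> alive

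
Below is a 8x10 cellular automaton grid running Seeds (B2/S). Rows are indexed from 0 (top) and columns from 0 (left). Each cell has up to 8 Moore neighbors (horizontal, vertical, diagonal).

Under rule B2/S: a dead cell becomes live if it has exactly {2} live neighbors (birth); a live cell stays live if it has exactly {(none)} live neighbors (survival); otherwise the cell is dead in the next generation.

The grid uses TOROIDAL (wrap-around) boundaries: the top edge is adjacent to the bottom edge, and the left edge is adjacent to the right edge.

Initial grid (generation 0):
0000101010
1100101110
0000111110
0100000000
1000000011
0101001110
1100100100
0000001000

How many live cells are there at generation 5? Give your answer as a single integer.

Simulating step by step:
Generation 0 (given above): 28 live cells
Generation 1: 17 live cells
1101000000
0000000000
0011000000
0000100000
0000001000
0000110000
0001000001
1101100011
Generation 2: 10 live cells
0000000010
1000100000
0000100000
0010010000
0001000000
0001001000
0100000000
0000000000
Generation 3: 9 live cells
0000000001
0001010001
0100000000
0000000000
0000011000
0000100000
0010000000
0000000000
Generation 4: 15 live cells
1000100010
0010100010
1010100000
0000011000
0000100000
0001001000
0001000000
0000000000
Generation 5: 18 live cells
0100010100
1000000100
0000001101
0100000000
0001000100
0010010000
0010100000
0001100001
Population at generation 5: 18

Answer: 18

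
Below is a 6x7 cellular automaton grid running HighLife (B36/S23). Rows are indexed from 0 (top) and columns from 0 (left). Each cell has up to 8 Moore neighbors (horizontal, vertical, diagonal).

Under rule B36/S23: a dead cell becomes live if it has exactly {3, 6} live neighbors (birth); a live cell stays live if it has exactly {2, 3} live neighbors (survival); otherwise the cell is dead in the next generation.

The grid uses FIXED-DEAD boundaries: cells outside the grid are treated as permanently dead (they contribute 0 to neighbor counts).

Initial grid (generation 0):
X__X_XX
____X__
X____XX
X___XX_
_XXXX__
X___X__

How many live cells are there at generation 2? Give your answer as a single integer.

Answer: 10

Derivation:
Simulating step by step:
Generation 0 (given above): 17 live cells
Generation 1: 13 live cells
____XX_
____X__
______X
X_X___X
XXX____
_XX_X__
Generation 2: 10 live cells
____XX_
____X__
_____X_
X_X____
X______
X_XX___
Population at generation 2: 10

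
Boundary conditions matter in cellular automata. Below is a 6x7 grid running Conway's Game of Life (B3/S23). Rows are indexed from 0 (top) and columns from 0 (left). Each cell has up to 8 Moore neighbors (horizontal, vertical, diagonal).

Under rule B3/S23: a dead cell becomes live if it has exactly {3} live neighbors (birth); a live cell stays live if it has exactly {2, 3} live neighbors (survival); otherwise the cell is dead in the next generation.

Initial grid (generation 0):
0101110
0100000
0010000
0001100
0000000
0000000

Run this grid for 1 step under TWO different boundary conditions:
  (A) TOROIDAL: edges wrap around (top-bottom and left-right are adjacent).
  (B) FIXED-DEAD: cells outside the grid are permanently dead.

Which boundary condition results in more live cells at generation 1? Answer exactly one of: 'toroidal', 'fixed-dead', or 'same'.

Under TOROIDAL boundary, generation 1:
0010100
0101100
0011000
0001000
0000000
0000100
Population = 9

Under FIXED-DEAD boundary, generation 1:
0010100
0101100
0011000
0001000
0000000
0000000
Population = 8

Comparison: toroidal=9, fixed-dead=8 -> toroidal

Answer: toroidal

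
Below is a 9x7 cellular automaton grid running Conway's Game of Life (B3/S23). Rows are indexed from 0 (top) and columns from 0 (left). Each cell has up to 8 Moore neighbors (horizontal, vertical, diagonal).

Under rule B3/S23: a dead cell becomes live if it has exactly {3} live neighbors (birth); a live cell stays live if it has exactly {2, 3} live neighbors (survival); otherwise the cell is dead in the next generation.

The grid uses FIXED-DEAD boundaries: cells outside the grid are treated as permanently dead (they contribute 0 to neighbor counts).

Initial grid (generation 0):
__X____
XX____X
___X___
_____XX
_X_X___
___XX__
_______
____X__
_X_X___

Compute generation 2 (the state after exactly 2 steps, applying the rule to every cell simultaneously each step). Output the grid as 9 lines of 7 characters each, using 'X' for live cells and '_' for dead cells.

Answer: _XX____
_XX____
_XXX_X_
__X_X_X
_X___X_
_____X_
__X_X__
_______
_______

Derivation:
Simulating step by step:
Generation 0 (given above): 14 live cells
Generation 1: 15 live cells
_X_____
_XX____
_____XX
__X_X__
__XX_X_
__XXX__
___XX__
_______
_______
Generation 2: 16 live cells
(generation 2 grid is the final answer)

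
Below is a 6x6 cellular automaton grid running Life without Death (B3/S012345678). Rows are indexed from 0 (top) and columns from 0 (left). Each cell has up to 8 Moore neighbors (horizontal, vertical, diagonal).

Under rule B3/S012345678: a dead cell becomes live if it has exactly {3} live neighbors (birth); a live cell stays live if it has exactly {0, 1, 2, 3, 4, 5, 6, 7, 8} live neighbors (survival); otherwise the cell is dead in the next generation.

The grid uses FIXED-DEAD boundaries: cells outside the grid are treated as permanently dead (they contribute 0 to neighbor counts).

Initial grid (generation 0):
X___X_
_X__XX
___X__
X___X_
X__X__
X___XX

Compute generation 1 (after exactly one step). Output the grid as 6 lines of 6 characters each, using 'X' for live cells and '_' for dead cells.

Simulating step by step:
Generation 0 (given above): 13 live cells
Generation 1: 19 live cells
(generation 1 grid is the final answer)

Answer: X___XX
_X_XXX
___X_X
X__XX_
XX_X_X
X___XX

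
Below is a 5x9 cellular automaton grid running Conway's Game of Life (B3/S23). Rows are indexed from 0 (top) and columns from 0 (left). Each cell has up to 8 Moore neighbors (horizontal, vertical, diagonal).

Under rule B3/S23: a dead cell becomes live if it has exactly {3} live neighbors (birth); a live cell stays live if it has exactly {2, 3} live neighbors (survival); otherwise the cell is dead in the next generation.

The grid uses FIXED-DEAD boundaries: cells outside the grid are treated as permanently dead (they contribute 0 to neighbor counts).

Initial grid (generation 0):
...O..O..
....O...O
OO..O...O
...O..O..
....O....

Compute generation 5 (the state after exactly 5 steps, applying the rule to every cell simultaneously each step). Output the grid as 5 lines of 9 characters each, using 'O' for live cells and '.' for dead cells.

Simulating step by step:
Generation 0 (given above): 11 live cells
Generation 1: 11 live cells
.........
...OOO.O.
...OOO.O.
...OOO...
.........
Generation 2: 8 live cells
....O....
...O.O...
..O......
...O.OO..
....O....
Generation 3: 12 live cells
....O....
...OO....
..OO.OO..
...OOO...
....OO...
Generation 4: 8 live cells
...OO....
..O......
..O...O..
..O......
...O.O...
Generation 5: 7 live cells
(generation 5 grid is the final answer)

Answer: ...O.....
..O......
.OOO.....
..OO.....
.........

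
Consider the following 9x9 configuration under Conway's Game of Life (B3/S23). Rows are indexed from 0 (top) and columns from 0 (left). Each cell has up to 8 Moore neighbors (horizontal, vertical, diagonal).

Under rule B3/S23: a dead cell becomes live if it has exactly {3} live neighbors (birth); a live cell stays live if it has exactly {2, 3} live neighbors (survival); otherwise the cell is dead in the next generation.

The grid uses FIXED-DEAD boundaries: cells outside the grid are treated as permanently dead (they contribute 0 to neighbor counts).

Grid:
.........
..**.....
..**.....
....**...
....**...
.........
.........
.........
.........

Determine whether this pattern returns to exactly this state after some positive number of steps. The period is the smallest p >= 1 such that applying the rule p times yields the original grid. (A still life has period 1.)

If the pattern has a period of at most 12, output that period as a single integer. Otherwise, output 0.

Simulating and comparing each generation to the original:
Gen 0 (original, given above): 8 live cells
Gen 1: 6 live cells, differs from original
Gen 2: 8 live cells, MATCHES original -> period = 2

Answer: 2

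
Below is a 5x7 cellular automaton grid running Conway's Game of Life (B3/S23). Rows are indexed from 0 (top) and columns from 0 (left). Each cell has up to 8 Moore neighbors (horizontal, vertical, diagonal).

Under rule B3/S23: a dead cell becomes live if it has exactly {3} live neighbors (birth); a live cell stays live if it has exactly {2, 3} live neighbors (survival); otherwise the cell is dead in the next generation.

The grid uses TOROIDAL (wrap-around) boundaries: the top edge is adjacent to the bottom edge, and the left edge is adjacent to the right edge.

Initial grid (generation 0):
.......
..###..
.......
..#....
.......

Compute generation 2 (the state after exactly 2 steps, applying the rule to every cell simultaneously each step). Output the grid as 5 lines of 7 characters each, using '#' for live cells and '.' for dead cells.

Simulating step by step:
Generation 0 (given above): 4 live cells
Generation 1: 3 live cells
...#...
...#...
..#....
.......
.......
Generation 2: 2 live cells
(generation 2 grid is the final answer)

Answer: .......
..##...
.......
.......
.......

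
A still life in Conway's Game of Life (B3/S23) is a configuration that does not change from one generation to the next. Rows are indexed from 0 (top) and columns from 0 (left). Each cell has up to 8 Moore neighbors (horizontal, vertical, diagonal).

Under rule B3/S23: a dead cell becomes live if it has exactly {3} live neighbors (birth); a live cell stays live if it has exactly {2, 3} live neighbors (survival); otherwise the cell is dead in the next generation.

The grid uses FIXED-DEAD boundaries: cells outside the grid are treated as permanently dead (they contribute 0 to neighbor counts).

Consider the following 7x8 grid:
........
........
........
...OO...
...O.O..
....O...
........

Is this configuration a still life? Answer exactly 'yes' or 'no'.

Answer: yes

Derivation:
Compute generation 1 and compare to generation 0 (given above):
Generation 1:
........
........
........
...OO...
...O.O..
....O...
........
The grids are IDENTICAL -> still life.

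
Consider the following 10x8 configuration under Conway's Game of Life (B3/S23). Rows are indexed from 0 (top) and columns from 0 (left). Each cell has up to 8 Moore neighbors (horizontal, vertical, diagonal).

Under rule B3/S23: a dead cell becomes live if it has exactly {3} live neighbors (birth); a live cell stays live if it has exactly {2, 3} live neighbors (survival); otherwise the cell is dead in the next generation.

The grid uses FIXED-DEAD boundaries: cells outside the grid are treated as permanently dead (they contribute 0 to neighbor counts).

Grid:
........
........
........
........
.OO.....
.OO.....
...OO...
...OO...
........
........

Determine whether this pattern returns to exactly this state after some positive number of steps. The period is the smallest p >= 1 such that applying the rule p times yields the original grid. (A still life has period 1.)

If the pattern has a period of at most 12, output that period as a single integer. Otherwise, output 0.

Answer: 2

Derivation:
Simulating and comparing each generation to the original:
Gen 0 (original, given above): 8 live cells
Gen 1: 6 live cells, differs from original
Gen 2: 8 live cells, MATCHES original -> period = 2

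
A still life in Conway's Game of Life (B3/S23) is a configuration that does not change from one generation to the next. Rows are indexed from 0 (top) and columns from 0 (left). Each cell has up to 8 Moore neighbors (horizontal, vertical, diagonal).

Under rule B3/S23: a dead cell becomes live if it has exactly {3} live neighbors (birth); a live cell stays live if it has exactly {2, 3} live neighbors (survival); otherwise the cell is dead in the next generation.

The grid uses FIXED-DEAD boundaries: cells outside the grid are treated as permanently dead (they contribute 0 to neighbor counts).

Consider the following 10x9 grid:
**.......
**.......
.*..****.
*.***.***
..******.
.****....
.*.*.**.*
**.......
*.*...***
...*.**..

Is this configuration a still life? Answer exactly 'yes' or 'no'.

Answer: no

Derivation:
Compute generation 1 and compare to generation 0 (given above):
Generation 1:
**.......
..*..**..
....*...*
........*
........*
.*.......
...*.*...
*....*..*
*.*..***.
.....**..
Cell (1,0) differs: gen0=1 vs gen1=0 -> NOT a still life.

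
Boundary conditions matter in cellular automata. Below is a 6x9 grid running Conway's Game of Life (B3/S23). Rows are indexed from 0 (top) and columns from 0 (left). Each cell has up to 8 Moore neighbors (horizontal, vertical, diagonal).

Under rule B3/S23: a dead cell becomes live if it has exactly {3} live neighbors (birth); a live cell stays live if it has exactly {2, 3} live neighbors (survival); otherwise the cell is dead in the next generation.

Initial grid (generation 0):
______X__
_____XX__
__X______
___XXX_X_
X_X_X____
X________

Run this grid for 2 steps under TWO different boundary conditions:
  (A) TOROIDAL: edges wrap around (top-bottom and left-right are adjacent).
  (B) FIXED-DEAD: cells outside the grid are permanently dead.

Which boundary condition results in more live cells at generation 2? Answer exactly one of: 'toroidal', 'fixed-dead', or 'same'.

Answer: toroidal

Derivation:
Under TOROIDAL boundary, generation 2:
_____XX__
____XXX__
__XX__X__
XXX__X___
_X_XXX___
X___X_X__
Population = 19

Under FIXED-DEAD boundary, generation 2:
_____XX__
____XXX__
__XX__X__
_XX__X___
XX_XXX___
_________
Population = 16

Comparison: toroidal=19, fixed-dead=16 -> toroidal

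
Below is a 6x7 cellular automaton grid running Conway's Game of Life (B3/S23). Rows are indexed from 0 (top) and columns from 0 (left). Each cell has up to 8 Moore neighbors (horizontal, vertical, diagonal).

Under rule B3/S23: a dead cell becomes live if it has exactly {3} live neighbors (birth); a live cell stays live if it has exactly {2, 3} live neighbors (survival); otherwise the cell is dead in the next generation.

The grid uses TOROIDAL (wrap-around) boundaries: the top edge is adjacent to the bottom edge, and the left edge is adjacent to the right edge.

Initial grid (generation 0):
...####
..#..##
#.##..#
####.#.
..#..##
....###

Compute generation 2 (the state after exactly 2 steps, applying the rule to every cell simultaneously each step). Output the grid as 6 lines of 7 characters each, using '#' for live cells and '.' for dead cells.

Simulating step by step:
Generation 0 (given above): 22 live cells
Generation 1: 7 live cells
#..#...
.##....
.......
.....#.
..#....
#......
Generation 2: 5 live cells
(generation 2 grid is the final answer)

Answer: #.#....
.##....
.......
.......
.......
.#.....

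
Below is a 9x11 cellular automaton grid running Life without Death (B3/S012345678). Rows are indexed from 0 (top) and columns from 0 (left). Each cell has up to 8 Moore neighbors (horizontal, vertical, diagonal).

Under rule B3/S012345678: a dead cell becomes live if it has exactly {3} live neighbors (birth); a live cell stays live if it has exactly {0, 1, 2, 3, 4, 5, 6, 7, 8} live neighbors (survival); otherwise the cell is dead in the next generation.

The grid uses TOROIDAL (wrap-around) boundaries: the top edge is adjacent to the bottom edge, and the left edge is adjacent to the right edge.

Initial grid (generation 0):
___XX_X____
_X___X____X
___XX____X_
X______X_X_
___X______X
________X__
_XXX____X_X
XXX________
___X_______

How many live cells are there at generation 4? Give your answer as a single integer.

Answer: 61

Derivation:
Simulating step by step:
Generation 0 (given above): 24 live cells
Generation 1: 39 live cells
__XXXXX____
_XX__X____X
X__XX___XX_
X__XX__XXX_
___X____XXX
X__X____X__
_XXX____XXX
XXX________
_X_XX______
Generation 2: 55 live cells
X_XXXXX____
XXX__XX__XX
X__XXX_XXX_
X_XXX__XXX_
X_XX____XXX
XX_XX__XX__
_XXX____XXX
XXX_X____XX
XX_XX______
Generation 3: 59 live cells
X_XXXXX____
XXX__XX__XX
X__XXX_XXX_
X_XXXXXXXX_
X_XX____XXX
XX_XX__XX__
_XXX___XXXX
XXX_X___XXX
XX_XX______
Generation 4: 61 live cells
X_XXXXX____
XXX__XX__XX
X__XXX_XXX_
X_XXXXXXXX_
X_XX____XXX
XX_XX__XX__
_XXX___XXXX
XXX_X__XXXX
XX_XX____X_
Population at generation 4: 61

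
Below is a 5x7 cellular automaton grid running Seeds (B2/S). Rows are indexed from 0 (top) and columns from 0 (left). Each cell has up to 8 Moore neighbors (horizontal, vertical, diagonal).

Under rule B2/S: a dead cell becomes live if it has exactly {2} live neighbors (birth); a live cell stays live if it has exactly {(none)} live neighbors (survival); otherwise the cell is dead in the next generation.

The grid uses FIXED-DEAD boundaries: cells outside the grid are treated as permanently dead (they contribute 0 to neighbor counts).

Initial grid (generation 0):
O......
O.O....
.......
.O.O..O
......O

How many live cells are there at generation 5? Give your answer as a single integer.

Simulating step by step:
Generation 0 (given above): 7 live cells
Generation 1: 6 live cells
.......
.......
O..O...
..O..O.
..O..O.
Generation 2: 8 live cells
.......
.......
.OO.O..
......O
.O.OO.O
Generation 3: 7 live cells
.......
.OOO...
...O.O.
O......
..O....
Generation 4: 8 live cells
.O.O...
.......
O......
.OOOO..
.O.....
Generation 5: 7 live cells
..O....
OOO....
....O..
.......
O...O..
Population at generation 5: 7

Answer: 7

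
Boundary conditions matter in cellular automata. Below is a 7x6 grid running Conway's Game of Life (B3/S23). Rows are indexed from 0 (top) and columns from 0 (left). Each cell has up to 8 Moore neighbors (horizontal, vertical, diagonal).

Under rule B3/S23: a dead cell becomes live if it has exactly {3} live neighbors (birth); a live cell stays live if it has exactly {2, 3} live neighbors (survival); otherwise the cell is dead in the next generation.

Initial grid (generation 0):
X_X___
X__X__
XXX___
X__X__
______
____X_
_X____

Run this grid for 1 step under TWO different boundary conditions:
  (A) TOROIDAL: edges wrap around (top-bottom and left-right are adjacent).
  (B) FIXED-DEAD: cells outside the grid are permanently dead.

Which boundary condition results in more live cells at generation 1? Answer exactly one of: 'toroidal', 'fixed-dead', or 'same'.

Under TOROIDAL boundary, generation 1:
X_X___
X__X_X
X_XX_X
X_X___
______
______
_X____
Population = 12

Under FIXED-DEAD boundary, generation 1:
_X____
X__X__
X_XX__
X_X___
______
______
______
Population = 8

Comparison: toroidal=12, fixed-dead=8 -> toroidal

Answer: toroidal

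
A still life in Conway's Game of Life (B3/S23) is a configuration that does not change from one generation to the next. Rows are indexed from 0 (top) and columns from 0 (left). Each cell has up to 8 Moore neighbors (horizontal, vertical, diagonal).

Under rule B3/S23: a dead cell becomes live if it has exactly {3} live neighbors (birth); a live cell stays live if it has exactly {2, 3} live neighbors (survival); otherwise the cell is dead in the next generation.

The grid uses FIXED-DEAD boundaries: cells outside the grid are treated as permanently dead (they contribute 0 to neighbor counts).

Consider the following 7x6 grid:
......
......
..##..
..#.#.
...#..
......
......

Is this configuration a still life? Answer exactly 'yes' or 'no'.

Compute generation 1 and compare to generation 0 (given above):
Generation 1:
......
......
..##..
..#.#.
...#..
......
......
The grids are IDENTICAL -> still life.

Answer: yes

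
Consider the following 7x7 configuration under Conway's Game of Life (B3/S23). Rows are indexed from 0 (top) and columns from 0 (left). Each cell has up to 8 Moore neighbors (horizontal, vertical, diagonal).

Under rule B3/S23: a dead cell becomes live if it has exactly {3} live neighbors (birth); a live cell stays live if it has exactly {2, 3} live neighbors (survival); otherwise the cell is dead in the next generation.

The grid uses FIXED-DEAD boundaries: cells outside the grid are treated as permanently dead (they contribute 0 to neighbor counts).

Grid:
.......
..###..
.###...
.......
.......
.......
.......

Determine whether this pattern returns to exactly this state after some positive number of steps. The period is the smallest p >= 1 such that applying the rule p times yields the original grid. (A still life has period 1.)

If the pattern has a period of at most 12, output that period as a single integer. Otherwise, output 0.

Simulating and comparing each generation to the original:
Gen 0 (original, given above): 6 live cells
Gen 1: 6 live cells, differs from original
Gen 2: 6 live cells, MATCHES original -> period = 2

Answer: 2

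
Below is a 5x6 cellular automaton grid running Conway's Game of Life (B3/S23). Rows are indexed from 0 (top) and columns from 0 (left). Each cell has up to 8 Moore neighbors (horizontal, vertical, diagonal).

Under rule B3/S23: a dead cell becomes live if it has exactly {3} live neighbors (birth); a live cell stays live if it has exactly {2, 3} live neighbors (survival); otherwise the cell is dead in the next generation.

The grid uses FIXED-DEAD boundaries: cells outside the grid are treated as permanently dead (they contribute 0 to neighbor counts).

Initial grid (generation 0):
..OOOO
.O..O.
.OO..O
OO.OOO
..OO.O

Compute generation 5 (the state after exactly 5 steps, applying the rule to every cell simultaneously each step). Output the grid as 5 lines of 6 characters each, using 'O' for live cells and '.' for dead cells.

Answer: ..OO..
.OO.O.
OOOO..
OOO...
......

Derivation:
Simulating step by step:
Generation 0 (given above): 17 live cells
Generation 1: 12 live cells
..OOOO
.O....
.....O
O....O
.OOO.O
Generation 2: 12 live cells
..OOO.
..OO.O
......
.OO..O
.OO.O.
Generation 3: 12 live cells
..O.O.
..O...
.O.OO.
.OOO..
.OOO..
Generation 4: 9 live cells
...O..
.OO.O.
.O..O.
O.....
.O.O..
Generation 5: 12 live cells
(generation 5 grid is the final answer)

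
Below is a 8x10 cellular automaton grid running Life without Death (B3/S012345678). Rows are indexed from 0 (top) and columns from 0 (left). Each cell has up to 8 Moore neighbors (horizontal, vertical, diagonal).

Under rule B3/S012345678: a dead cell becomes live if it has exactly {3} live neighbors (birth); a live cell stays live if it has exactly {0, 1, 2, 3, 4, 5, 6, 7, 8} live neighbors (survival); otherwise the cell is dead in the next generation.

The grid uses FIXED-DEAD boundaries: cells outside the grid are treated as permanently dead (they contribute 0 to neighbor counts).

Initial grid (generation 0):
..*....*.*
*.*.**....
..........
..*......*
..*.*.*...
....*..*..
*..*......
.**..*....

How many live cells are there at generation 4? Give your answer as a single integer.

Answer: 46

Derivation:
Simulating step by step:
Generation 0 (given above): 19 live cells
Generation 1: 31 live cells
.***...*.*
******....
.*.*......
..**.....*
..*.***...
....**.*..
*****.....
.**..*....
Generation 2: 38 live cells
****...*.*
******....
**.*......
.***.*...*
..*.***...
....**.*..
*****.*...
***.**....
Generation 3: 42 live cells
****...*.*
******....
**.*.*....
****.**..*
.**.***...
....**.*..
*****.*...
***.**....
Generation 4: 46 live cells
****...*.*
*******...
**.*.*....
****.**..*
***.****..
*...**.*..
*****.*...
***.**....
Population at generation 4: 46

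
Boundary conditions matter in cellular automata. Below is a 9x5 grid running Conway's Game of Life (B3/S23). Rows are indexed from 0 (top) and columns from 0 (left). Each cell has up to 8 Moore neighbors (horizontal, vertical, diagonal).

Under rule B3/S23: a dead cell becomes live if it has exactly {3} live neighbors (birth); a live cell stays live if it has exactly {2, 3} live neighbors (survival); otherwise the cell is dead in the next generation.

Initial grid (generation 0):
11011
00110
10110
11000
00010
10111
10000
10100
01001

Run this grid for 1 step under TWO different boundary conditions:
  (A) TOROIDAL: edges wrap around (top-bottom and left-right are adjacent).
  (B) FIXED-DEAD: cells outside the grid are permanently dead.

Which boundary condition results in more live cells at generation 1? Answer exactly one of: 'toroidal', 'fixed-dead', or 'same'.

Under TOROIDAL boundary, generation 1:
01000
00000
10010
11010
00010
11110
10100
10001
00000
Population = 15

Under FIXED-DEAD boundary, generation 1:
01011
10000
10010
11010
10011
01111
10100
10000
01000
Population = 20

Comparison: toroidal=15, fixed-dead=20 -> fixed-dead

Answer: fixed-dead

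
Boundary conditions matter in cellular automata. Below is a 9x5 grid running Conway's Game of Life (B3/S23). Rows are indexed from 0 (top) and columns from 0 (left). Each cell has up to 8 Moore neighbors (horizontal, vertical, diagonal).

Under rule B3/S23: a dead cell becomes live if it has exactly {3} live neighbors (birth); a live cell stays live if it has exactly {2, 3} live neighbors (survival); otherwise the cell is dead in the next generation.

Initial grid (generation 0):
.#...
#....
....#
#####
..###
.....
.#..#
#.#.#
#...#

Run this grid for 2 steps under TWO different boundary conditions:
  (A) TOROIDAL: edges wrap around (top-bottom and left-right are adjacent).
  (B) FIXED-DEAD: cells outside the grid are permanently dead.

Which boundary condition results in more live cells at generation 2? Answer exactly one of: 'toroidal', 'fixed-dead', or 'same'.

Under TOROIDAL boundary, generation 2:
...##
##...
.#...
.....
##...
###.#
.####
#.#..
#..##
Population = 20

Under FIXED-DEAD boundary, generation 2:
.....
.....
.#...
.#.#.
...#.
..#.#
.####
##.##
.....
Population = 14

Comparison: toroidal=20, fixed-dead=14 -> toroidal

Answer: toroidal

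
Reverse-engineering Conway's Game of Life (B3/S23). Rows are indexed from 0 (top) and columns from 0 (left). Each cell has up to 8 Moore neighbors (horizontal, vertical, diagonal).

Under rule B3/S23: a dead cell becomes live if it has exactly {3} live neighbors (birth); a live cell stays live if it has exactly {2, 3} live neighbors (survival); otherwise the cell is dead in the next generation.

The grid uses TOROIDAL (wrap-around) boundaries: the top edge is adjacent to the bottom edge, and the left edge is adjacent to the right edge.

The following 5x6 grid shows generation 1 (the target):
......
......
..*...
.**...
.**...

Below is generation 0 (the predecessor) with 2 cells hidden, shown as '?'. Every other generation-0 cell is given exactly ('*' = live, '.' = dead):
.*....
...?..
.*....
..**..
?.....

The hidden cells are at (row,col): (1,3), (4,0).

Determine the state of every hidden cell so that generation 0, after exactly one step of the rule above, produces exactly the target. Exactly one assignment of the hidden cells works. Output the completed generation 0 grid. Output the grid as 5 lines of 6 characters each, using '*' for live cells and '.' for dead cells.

Answer: .*....
......
.*....
..**..
*.....

Derivation:
Hidden generation-0 cells (in order): (1,3), (4,0).
A hidden cell only influences target cells in its own 3x3 neighborhood. Try each of the 2^2 = 4 assignments, step the completed generation 0 forward once under B3/S23, and compare with the target:
  (1,3)=. (4,0)=. -> step gives (3,1)='.' but target has '*' -> reject
  (1,3)=. (4,0)=* -> step reproduces the target at every cell -> ACCEPT
  (1,3)=* (4,0)=. -> step gives (1,2)='*' but target has '.' -> reject
  (1,3)=* (4,0)=* -> step gives (1,2)='*' but target has '.' -> reject
Unique solution: (1,3)=dead, (4,0)=live.
Check: live-neighbor counts of every cell in the completed generation 0:
211001
222000
113210
232111
133211
Applying B3/S23 to generation 0 with these counts gives:
......
......
..*...
.**...
.**...
which matches the target exactly.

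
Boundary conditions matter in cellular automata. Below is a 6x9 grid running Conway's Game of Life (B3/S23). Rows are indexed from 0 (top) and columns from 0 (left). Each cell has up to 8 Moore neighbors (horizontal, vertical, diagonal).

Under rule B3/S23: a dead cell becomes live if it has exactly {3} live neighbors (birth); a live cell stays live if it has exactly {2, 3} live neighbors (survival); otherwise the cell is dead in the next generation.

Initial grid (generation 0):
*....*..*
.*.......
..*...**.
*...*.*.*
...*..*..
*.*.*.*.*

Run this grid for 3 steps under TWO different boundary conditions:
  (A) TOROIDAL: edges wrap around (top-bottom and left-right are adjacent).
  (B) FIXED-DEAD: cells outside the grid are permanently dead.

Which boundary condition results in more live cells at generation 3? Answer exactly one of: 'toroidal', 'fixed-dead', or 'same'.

Under TOROIDAL boundary, generation 3:
******...
.*.***...
.*.......
.*.....*.
.*......*
.*.**.*..
Population = 19

Under FIXED-DEAD boundary, generation 3:
.........
......*..
....*.*..
..***.*..
...*.***.
..******.
Population = 17

Comparison: toroidal=19, fixed-dead=17 -> toroidal

Answer: toroidal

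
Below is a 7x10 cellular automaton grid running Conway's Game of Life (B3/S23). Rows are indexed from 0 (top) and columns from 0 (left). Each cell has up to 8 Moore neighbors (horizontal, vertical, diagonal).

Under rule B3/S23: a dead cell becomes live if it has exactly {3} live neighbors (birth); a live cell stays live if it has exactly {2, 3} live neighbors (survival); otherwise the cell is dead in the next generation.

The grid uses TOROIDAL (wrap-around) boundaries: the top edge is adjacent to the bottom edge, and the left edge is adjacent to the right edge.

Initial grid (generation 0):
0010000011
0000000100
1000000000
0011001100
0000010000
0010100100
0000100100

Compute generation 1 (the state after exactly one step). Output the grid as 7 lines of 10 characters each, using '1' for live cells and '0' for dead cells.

Answer: 0000000110
0000000011
0000001100
0000001000
0010110100
0001111000
0000000100

Derivation:
Simulating step by step:
Generation 0 (given above): 15 live cells
Generation 1: 16 live cells
(generation 1 grid is the final answer)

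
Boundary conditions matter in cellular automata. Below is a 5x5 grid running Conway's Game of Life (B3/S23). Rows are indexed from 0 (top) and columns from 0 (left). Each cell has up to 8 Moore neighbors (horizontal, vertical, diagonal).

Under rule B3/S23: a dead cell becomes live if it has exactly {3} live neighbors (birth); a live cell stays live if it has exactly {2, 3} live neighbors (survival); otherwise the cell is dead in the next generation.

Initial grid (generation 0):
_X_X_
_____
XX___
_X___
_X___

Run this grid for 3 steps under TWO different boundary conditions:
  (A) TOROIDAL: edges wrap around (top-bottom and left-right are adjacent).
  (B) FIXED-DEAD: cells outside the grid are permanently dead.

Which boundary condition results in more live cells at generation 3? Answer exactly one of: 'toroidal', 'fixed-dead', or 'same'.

Under TOROIDAL boundary, generation 3:
_____
_X___
_X___
_____
_X___
Population = 3

Under FIXED-DEAD boundary, generation 3:
_X___
_X___
X_X__
_X___
_X___
Population = 6

Comparison: toroidal=3, fixed-dead=6 -> fixed-dead

Answer: fixed-dead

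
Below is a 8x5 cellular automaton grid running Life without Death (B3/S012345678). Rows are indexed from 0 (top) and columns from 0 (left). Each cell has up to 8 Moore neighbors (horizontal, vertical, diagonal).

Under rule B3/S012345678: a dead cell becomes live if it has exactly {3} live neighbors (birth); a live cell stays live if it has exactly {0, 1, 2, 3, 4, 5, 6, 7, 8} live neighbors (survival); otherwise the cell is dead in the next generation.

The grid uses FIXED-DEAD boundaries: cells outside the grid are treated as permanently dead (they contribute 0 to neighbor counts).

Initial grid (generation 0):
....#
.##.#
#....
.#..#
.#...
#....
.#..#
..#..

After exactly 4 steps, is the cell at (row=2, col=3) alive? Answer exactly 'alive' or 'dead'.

Simulating step by step:
Generation 0 (given above): 12 live cells
Generation 1: 19 live cells
...##
.####
#.##.
##..#
##...
##...
.#..#
..#..
Generation 2: 24 live cells
...##
.####
#.##.
##.##
###..
###..
###.#
..#..
Generation 3: 25 live cells
...##
.####
#.##.
##.##
###..
###..
###.#
..##.
Generation 4: 25 live cells
...##
.####
#.##.
##.##
###..
###..
###.#
..##.

Cell (2,3) at generation 4: 1 -> alive

Answer: alive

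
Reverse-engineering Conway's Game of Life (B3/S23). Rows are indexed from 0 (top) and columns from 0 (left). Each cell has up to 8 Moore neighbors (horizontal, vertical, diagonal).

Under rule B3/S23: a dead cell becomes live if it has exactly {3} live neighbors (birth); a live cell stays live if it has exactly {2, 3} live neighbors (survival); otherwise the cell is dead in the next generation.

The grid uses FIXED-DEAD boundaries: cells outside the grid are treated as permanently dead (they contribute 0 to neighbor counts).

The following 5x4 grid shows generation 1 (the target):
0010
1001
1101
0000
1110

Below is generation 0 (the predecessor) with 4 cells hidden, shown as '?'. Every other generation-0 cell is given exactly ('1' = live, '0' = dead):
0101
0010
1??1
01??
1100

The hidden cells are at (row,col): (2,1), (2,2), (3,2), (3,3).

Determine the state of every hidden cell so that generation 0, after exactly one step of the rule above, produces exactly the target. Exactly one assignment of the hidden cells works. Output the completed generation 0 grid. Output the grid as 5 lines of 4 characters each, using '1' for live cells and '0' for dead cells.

Hidden generation-0 cells (in order): (2,1), (2,2), (3,2), (3,3).
A hidden cell only influences target cells in its own 3x3 neighborhood. Try each of the 2^4 = 16 assignments, step the completed generation 0 forward once under B3/S23, and compare with the target:
  (2,1)=0 (2,2)=0 (3,2)=0 (3,3)=0 -> step gives (1,0)='0' but target has '1' -> reject
  (2,1)=0 (2,2)=0 (3,2)=0 (3,3)=1 -> step gives (1,0)='0' but target has '1' -> reject
  (2,1)=0 (2,2)=0 (3,2)=1 (3,3)=0 -> step gives (1,0)='0' but target has '1' -> reject
  (2,1)=0 (2,2)=0 (3,2)=1 (3,3)=1 -> step gives (1,0)='0' but target has '1' -> reject
  (2,1)=0 (2,2)=1 (3,2)=0 (3,3)=0 -> step gives (1,0)='0' but target has '1' -> reject
  (2,1)=0 (2,2)=1 (3,2)=0 (3,3)=1 -> step gives (1,0)='0' but target has '1' -> reject
  (2,1)=0 (2,2)=1 (3,2)=1 (3,3)=0 -> step gives (1,0)='0' but target has '1' -> reject
  (2,1)=0 (2,2)=1 (3,2)=1 (3,3)=1 -> step gives (1,0)='0' but target has '1' -> reject
  (2,1)=1 (2,2)=0 (3,2)=0 (3,3)=0 -> step gives (2,3)='0' but target has '1' -> reject
  (2,1)=1 (2,2)=0 (3,2)=0 (3,3)=1 -> step reproduces the target at every cell -> ACCEPT
  (2,1)=1 (2,2)=0 (3,2)=1 (3,3)=0 -> step gives (2,1)='0' but target has '1' -> reject
  (2,1)=1 (2,2)=0 (3,2)=1 (3,3)=1 -> step gives (2,1)='0' but target has '1' -> reject
  (2,1)=1 (2,2)=1 (3,2)=0 (3,3)=0 -> step gives (1,3)='0' but target has '1' -> reject
  (2,1)=1 (2,2)=1 (3,2)=0 (3,3)=1 -> step gives (1,3)='0' but target has '1' -> reject
  (2,1)=1 (2,2)=1 (3,2)=1 (3,3)=0 -> step gives (1,3)='0' but target has '1' -> reject
  (2,1)=1 (2,2)=1 (3,2)=1 (3,3)=1 -> step gives (1,3)='0' but target has '1' -> reject
Unique solution: (2,1)=live, (2,2)=dead, (3,2)=dead, (3,3)=live.
Check: live-neighbor counts of every cell in the completed generation 0:
1131
3443
2352
5451
2231
Applying B3/S23 to generation 0 with these counts gives:
0010
1001
1101
0000
1110
which matches the target exactly.

Answer: 0101
0010
1101
0101
1100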